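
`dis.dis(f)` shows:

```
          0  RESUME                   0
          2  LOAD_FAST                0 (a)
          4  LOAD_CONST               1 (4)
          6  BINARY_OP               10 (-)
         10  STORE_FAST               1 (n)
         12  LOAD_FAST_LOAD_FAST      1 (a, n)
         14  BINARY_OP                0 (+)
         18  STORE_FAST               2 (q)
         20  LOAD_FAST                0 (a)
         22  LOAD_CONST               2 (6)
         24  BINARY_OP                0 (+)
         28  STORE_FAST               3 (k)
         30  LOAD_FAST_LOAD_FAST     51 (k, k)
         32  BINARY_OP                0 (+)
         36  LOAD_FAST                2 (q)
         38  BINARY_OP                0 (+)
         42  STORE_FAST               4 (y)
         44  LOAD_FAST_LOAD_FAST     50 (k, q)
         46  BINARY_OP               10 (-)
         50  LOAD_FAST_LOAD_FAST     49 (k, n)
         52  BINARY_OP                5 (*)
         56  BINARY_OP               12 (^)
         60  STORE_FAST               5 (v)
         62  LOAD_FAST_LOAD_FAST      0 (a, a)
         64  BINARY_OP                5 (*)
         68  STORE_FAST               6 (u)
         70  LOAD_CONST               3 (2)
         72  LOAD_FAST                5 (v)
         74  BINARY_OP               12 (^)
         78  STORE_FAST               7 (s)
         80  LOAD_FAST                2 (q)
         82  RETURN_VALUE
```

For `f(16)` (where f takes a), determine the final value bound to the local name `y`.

LOAD_FAST a → push 16. Stack: [16]
LOAD_CONST → push 4. Stack: [16, 4]
BINARY_OP - → 16 - 4 = 12. Stack: [12]
STORE_FAST n → n=12. Stack: []
LOAD_FAST_LOAD_FAST a,n → push 16,12. Stack: [16, 12]
BINARY_OP + → 16 + 12 = 28. Stack: [28]
STORE_FAST q → q=28. Stack: []
LOAD_FAST a → push 16. Stack: [16]
LOAD_CONST → push 6. Stack: [16, 6]
BINARY_OP + → 16 + 6 = 22. Stack: [22]
STORE_FAST k → k=22. Stack: []
LOAD_FAST_LOAD_FAST k,k → push 22,22. Stack: [22, 22]
BINARY_OP + → 22 + 22 = 44. Stack: [44]
LOAD_FAST q → push 28. Stack: [44, 28]
BINARY_OP + → 44 + 28 = 72. Stack: [72]
STORE_FAST y → y=72. Stack: []
LOAD_FAST_LOAD_FAST k,q → push 22,28. Stack: [22, 28]
BINARY_OP - → 22 - 28 = -6. Stack: [-6]
LOAD_FAST_LOAD_FAST k,n → push 22,12. Stack: [-6, 22, 12]
BINARY_OP * → 22 * 12 = 264. Stack: [-6, 264]
BINARY_OP ^ → -6 ^ 264 = -270. Stack: [-270]
STORE_FAST v → v=-270. Stack: []
LOAD_FAST_LOAD_FAST a,a → push 16,16. Stack: [16, 16]
BINARY_OP * → 16 * 16 = 256. Stack: [256]
STORE_FAST u → u=256. Stack: []
LOAD_CONST → push 2. Stack: [2]
LOAD_FAST v → push -270. Stack: [2, -270]
BINARY_OP ^ → 2 ^ -270 = -272. Stack: [-272]
STORE_FAST s → s=-272. Stack: []
LOAD_FAST q → push 28. Stack: [28]
RETURN_VALUE → return 28.

72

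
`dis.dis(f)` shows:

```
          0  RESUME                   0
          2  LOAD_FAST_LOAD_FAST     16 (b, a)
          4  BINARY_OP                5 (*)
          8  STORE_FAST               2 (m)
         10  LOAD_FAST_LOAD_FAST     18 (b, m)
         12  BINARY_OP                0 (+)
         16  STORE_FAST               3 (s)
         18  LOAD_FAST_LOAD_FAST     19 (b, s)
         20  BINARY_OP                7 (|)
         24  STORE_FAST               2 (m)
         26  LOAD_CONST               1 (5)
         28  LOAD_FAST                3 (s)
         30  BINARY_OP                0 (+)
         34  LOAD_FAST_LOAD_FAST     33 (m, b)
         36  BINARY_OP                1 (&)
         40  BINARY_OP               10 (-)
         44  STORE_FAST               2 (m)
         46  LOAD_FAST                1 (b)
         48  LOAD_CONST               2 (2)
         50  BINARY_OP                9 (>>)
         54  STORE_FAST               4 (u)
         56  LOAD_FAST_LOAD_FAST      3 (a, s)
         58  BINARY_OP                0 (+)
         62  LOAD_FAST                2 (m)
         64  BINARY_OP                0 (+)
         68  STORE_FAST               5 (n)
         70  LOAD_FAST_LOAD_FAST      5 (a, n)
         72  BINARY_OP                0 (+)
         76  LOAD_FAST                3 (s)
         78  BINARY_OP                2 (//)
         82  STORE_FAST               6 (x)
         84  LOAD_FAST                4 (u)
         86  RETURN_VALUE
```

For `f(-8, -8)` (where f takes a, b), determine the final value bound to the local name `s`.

56

LOAD_FAST_LOAD_FAST b,a → push -8,-8. Stack: [-8, -8]
BINARY_OP * → -8 * -8 = 64. Stack: [64]
STORE_FAST m → m=64. Stack: []
LOAD_FAST_LOAD_FAST b,m → push -8,64. Stack: [-8, 64]
BINARY_OP + → -8 + 64 = 56. Stack: [56]
STORE_FAST s → s=56. Stack: []
LOAD_FAST_LOAD_FAST b,s → push -8,56. Stack: [-8, 56]
BINARY_OP | → -8 | 56 = -8. Stack: [-8]
STORE_FAST m → m=-8. Stack: []
LOAD_CONST → push 5. Stack: [5]
LOAD_FAST s → push 56. Stack: [5, 56]
BINARY_OP + → 5 + 56 = 61. Stack: [61]
LOAD_FAST_LOAD_FAST m,b → push -8,-8. Stack: [61, -8, -8]
BINARY_OP & → -8 & -8 = -8. Stack: [61, -8]
BINARY_OP - → 61 - -8 = 69. Stack: [69]
STORE_FAST m → m=69. Stack: []
LOAD_FAST b → push -8. Stack: [-8]
LOAD_CONST → push 2. Stack: [-8, 2]
BINARY_OP >> → -8 >> 2 = -2. Stack: [-2]
STORE_FAST u → u=-2. Stack: []
LOAD_FAST_LOAD_FAST a,s → push -8,56. Stack: [-8, 56]
BINARY_OP + → -8 + 56 = 48. Stack: [48]
LOAD_FAST m → push 69. Stack: [48, 69]
BINARY_OP + → 48 + 69 = 117. Stack: [117]
STORE_FAST n → n=117. Stack: []
LOAD_FAST_LOAD_FAST a,n → push -8,117. Stack: [-8, 117]
BINARY_OP + → -8 + 117 = 109. Stack: [109]
LOAD_FAST s → push 56. Stack: [109, 56]
BINARY_OP // → 109 // 56 = 1. Stack: [1]
STORE_FAST x → x=1. Stack: []
LOAD_FAST u → push -2. Stack: [-2]
RETURN_VALUE → return -2.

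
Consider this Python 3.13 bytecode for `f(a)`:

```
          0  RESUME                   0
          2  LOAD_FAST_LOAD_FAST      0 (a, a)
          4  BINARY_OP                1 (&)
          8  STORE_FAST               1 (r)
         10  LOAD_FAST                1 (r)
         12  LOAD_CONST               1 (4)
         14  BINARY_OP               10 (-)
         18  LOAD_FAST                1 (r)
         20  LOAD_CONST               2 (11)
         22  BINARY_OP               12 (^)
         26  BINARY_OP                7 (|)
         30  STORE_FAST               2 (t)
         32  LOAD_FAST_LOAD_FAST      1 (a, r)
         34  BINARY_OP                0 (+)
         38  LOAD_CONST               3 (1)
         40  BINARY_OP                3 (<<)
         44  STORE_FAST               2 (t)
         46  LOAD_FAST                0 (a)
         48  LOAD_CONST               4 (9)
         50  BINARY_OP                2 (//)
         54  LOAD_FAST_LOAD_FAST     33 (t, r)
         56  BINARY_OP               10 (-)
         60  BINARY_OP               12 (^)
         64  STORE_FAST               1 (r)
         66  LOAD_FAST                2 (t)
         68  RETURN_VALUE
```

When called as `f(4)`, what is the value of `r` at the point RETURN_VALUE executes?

LOAD_FAST_LOAD_FAST a,a → push 4,4. Stack: [4, 4]
BINARY_OP & → 4 & 4 = 4. Stack: [4]
STORE_FAST r → r=4. Stack: []
LOAD_FAST r → push 4. Stack: [4]
LOAD_CONST → push 4. Stack: [4, 4]
BINARY_OP - → 4 - 4 = 0. Stack: [0]
LOAD_FAST r → push 4. Stack: [0, 4]
LOAD_CONST → push 11. Stack: [0, 4, 11]
BINARY_OP ^ → 4 ^ 11 = 15. Stack: [0, 15]
BINARY_OP | → 0 | 15 = 15. Stack: [15]
STORE_FAST t → t=15. Stack: []
LOAD_FAST_LOAD_FAST a,r → push 4,4. Stack: [4, 4]
BINARY_OP + → 4 + 4 = 8. Stack: [8]
LOAD_CONST → push 1. Stack: [8, 1]
BINARY_OP << → 8 << 1 = 16. Stack: [16]
STORE_FAST t → t=16. Stack: []
LOAD_FAST a → push 4. Stack: [4]
LOAD_CONST → push 9. Stack: [4, 9]
BINARY_OP // → 4 // 9 = 0. Stack: [0]
LOAD_FAST_LOAD_FAST t,r → push 16,4. Stack: [0, 16, 4]
BINARY_OP - → 16 - 4 = 12. Stack: [0, 12]
BINARY_OP ^ → 0 ^ 12 = 12. Stack: [12]
STORE_FAST r → r=12. Stack: []
LOAD_FAST t → push 16. Stack: [16]
RETURN_VALUE → return 16.

12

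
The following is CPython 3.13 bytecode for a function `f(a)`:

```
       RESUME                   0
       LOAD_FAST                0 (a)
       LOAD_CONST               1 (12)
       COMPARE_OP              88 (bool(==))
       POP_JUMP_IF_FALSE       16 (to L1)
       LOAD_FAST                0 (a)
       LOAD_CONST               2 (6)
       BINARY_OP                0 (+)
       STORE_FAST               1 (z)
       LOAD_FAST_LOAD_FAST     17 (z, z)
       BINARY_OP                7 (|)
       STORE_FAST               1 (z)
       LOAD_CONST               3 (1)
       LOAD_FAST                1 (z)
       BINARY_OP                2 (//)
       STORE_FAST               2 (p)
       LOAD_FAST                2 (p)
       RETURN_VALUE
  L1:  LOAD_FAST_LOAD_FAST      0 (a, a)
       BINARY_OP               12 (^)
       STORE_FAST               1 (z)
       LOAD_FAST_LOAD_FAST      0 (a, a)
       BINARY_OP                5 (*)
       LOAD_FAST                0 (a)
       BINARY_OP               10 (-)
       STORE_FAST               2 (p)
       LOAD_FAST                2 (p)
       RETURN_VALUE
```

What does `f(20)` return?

LOAD_FAST a → push 20. Stack: [20]
LOAD_CONST → push 12. Stack: [20, 12]
COMPARE_OP bool(==) → 20 vs 12 = False. Stack: [False]
POP_JUMP_IF_FALSE → pop False; jump. Stack: []
LOAD_FAST_LOAD_FAST a,a → push 20,20. Stack: [20, 20]
BINARY_OP ^ → 20 ^ 20 = 0. Stack: [0]
STORE_FAST z → z=0. Stack: []
LOAD_FAST_LOAD_FAST a,a → push 20,20. Stack: [20, 20]
BINARY_OP * → 20 * 20 = 400. Stack: [400]
LOAD_FAST a → push 20. Stack: [400, 20]
BINARY_OP - → 400 - 20 = 380. Stack: [380]
STORE_FAST p → p=380. Stack: []
LOAD_FAST p → push 380. Stack: [380]
RETURN_VALUE → return 380.

380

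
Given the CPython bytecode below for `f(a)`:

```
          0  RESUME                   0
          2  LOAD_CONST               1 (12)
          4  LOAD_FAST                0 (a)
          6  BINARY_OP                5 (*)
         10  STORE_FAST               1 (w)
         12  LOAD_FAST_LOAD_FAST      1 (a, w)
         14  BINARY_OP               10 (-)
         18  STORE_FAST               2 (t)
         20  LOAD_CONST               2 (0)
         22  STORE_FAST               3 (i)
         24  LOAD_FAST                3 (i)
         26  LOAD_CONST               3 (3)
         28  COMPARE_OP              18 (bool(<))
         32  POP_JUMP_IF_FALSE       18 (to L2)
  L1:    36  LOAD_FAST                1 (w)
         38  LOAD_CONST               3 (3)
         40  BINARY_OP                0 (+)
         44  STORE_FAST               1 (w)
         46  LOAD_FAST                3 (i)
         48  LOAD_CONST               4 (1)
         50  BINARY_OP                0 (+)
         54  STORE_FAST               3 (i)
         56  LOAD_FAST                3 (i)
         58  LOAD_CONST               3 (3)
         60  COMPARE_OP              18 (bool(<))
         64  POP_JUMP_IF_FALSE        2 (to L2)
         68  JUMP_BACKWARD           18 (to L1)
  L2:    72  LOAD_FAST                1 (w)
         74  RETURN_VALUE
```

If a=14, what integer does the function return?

LOAD_CONST → push 12. Stack: [12]
LOAD_FAST a → push 14. Stack: [12, 14]
BINARY_OP * → 12 * 14 = 168. Stack: [168]
STORE_FAST w → w=168. Stack: []
LOAD_FAST_LOAD_FAST a,w → push 14,168. Stack: [14, 168]
BINARY_OP - → 14 - 168 = -154. Stack: [-154]
STORE_FAST t → t=-154. Stack: []
LOAD_CONST → push 0. Stack: [0]
STORE_FAST i → i=0. Stack: []
LOAD_FAST i → push 0. Stack: [0]
LOAD_CONST → push 3. Stack: [0, 3]
COMPARE_OP bool(<) → 0 vs 3 = True. Stack: [True]
POP_JUMP_IF_FALSE → pop True; no jump. Stack: []
LOAD_FAST w → push 168. Stack: [168]
LOAD_CONST → push 3. Stack: [168, 3]
BINARY_OP + → 168 + 3 = 171. Stack: [171]
STORE_FAST w → w=171. Stack: []
LOAD_FAST i → push 0. Stack: [0]
LOAD_CONST → push 1. Stack: [0, 1]
BINARY_OP + → 0 + 1 = 1. Stack: [1]
STORE_FAST i → i=1. Stack: []
LOAD_FAST i → push 1. Stack: [1]
LOAD_CONST → push 3. Stack: [1, 3]
COMPARE_OP bool(<) → 1 vs 3 = True. Stack: [True]
POP_JUMP_IF_FALSE → pop True; no jump. Stack: []
LOAD_FAST w → push 171. Stack: [171]
LOAD_CONST → push 3. Stack: [171, 3]
BINARY_OP + → 171 + 3 = 174. Stack: [174]
STORE_FAST w → w=174. Stack: []
LOAD_FAST i → push 1. Stack: [1]
LOAD_CONST → push 1. Stack: [1, 1]
BINARY_OP + → 1 + 1 = 2. Stack: [2]
STORE_FAST i → i=2. Stack: []
LOAD_FAST i → push 2. Stack: [2]
LOAD_CONST → push 3. Stack: [2, 3]
COMPARE_OP bool(<) → 2 vs 3 = True. Stack: [True]
POP_JUMP_IF_FALSE → pop True; no jump. Stack: []
LOAD_FAST w → push 174. Stack: [174]
LOAD_CONST → push 3. Stack: [174, 3]
BINARY_OP + → 174 + 3 = 177. Stack: [177]
STORE_FAST w → w=177. Stack: []
LOAD_FAST i → push 2. Stack: [2]
LOAD_CONST → push 1. Stack: [2, 1]
BINARY_OP + → 2 + 1 = 3. Stack: [3]
STORE_FAST i → i=3. Stack: []
LOAD_FAST i → push 3. Stack: [3]
LOAD_CONST → push 3. Stack: [3, 3]
COMPARE_OP bool(<) → 3 vs 3 = False. Stack: [False]
POP_JUMP_IF_FALSE → pop False; jump. Stack: []
LOAD_FAST w → push 177. Stack: [177]
RETURN_VALUE → return 177.

177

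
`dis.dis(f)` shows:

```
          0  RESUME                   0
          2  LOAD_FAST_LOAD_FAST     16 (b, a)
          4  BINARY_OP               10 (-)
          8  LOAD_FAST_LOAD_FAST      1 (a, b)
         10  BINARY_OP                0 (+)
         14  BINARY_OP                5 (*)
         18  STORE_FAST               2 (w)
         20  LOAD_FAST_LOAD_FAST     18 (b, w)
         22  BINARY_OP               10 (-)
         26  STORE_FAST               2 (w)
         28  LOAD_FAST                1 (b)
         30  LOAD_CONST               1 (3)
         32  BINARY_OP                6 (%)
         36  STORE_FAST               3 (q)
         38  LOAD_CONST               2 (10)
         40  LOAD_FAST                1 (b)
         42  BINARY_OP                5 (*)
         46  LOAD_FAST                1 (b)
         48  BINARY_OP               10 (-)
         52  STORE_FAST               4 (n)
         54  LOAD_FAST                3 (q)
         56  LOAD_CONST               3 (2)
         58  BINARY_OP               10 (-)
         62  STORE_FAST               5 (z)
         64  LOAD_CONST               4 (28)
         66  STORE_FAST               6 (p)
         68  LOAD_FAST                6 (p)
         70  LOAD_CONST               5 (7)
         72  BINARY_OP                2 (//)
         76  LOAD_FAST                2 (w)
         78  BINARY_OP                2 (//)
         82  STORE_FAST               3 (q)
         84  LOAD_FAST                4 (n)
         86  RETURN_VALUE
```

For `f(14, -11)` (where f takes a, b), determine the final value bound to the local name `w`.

LOAD_FAST_LOAD_FAST b,a → push -11,14. Stack: [-11, 14]
BINARY_OP - → -11 - 14 = -25. Stack: [-25]
LOAD_FAST_LOAD_FAST a,b → push 14,-11. Stack: [-25, 14, -11]
BINARY_OP + → 14 + -11 = 3. Stack: [-25, 3]
BINARY_OP * → -25 * 3 = -75. Stack: [-75]
STORE_FAST w → w=-75. Stack: []
LOAD_FAST_LOAD_FAST b,w → push -11,-75. Stack: [-11, -75]
BINARY_OP - → -11 - -75 = 64. Stack: [64]
STORE_FAST w → w=64. Stack: []
LOAD_FAST b → push -11. Stack: [-11]
LOAD_CONST → push 3. Stack: [-11, 3]
BINARY_OP % → -11 % 3 = 1. Stack: [1]
STORE_FAST q → q=1. Stack: []
LOAD_CONST → push 10. Stack: [10]
LOAD_FAST b → push -11. Stack: [10, -11]
BINARY_OP * → 10 * -11 = -110. Stack: [-110]
LOAD_FAST b → push -11. Stack: [-110, -11]
BINARY_OP - → -110 - -11 = -99. Stack: [-99]
STORE_FAST n → n=-99. Stack: []
LOAD_FAST q → push 1. Stack: [1]
LOAD_CONST → push 2. Stack: [1, 2]
BINARY_OP - → 1 - 2 = -1. Stack: [-1]
STORE_FAST z → z=-1. Stack: []
LOAD_CONST → push 28. Stack: [28]
STORE_FAST p → p=28. Stack: []
LOAD_FAST p → push 28. Stack: [28]
LOAD_CONST → push 7. Stack: [28, 7]
BINARY_OP // → 28 // 7 = 4. Stack: [4]
LOAD_FAST w → push 64. Stack: [4, 64]
BINARY_OP // → 4 // 64 = 0. Stack: [0]
STORE_FAST q → q=0. Stack: []
LOAD_FAST n → push -99. Stack: [-99]
RETURN_VALUE → return -99.

64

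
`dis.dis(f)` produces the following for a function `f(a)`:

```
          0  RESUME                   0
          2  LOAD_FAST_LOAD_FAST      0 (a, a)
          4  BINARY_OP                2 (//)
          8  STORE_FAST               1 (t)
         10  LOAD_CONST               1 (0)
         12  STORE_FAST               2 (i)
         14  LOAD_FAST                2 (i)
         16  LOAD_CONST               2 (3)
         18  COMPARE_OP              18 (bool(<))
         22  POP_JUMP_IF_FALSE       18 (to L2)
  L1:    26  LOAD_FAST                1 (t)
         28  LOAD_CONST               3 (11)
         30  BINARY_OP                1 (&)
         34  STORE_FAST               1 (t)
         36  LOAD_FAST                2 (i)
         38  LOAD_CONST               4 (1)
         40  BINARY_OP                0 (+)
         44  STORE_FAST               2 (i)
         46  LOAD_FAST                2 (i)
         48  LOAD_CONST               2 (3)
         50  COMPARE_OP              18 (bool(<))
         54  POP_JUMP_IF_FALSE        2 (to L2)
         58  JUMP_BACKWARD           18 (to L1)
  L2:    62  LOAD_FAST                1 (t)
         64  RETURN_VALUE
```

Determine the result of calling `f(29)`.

1

LOAD_FAST_LOAD_FAST a,a → push 29,29. Stack: [29, 29]
BINARY_OP // → 29 // 29 = 1. Stack: [1]
STORE_FAST t → t=1. Stack: []
LOAD_CONST → push 0. Stack: [0]
STORE_FAST i → i=0. Stack: []
LOAD_FAST i → push 0. Stack: [0]
LOAD_CONST → push 3. Stack: [0, 3]
COMPARE_OP bool(<) → 0 vs 3 = True. Stack: [True]
POP_JUMP_IF_FALSE → pop True; no jump. Stack: []
LOAD_FAST t → push 1. Stack: [1]
LOAD_CONST → push 11. Stack: [1, 11]
BINARY_OP & → 1 & 11 = 1. Stack: [1]
STORE_FAST t → t=1. Stack: []
LOAD_FAST i → push 0. Stack: [0]
LOAD_CONST → push 1. Stack: [0, 1]
BINARY_OP + → 0 + 1 = 1. Stack: [1]
STORE_FAST i → i=1. Stack: []
LOAD_FAST i → push 1. Stack: [1]
LOAD_CONST → push 3. Stack: [1, 3]
COMPARE_OP bool(<) → 1 vs 3 = True. Stack: [True]
POP_JUMP_IF_FALSE → pop True; no jump. Stack: []
LOAD_FAST t → push 1. Stack: [1]
LOAD_CONST → push 11. Stack: [1, 11]
BINARY_OP & → 1 & 11 = 1. Stack: [1]
STORE_FAST t → t=1. Stack: []
LOAD_FAST i → push 1. Stack: [1]
LOAD_CONST → push 1. Stack: [1, 1]
BINARY_OP + → 1 + 1 = 2. Stack: [2]
STORE_FAST i → i=2. Stack: []
LOAD_FAST i → push 2. Stack: [2]
LOAD_CONST → push 3. Stack: [2, 3]
COMPARE_OP bool(<) → 2 vs 3 = True. Stack: [True]
POP_JUMP_IF_FALSE → pop True; no jump. Stack: []
LOAD_FAST t → push 1. Stack: [1]
LOAD_CONST → push 11. Stack: [1, 11]
BINARY_OP & → 1 & 11 = 1. Stack: [1]
STORE_FAST t → t=1. Stack: []
LOAD_FAST i → push 2. Stack: [2]
LOAD_CONST → push 1. Stack: [2, 1]
BINARY_OP + → 2 + 1 = 3. Stack: [3]
STORE_FAST i → i=3. Stack: []
LOAD_FAST i → push 3. Stack: [3]
LOAD_CONST → push 3. Stack: [3, 3]
COMPARE_OP bool(<) → 3 vs 3 = False. Stack: [False]
POP_JUMP_IF_FALSE → pop False; jump. Stack: []
LOAD_FAST t → push 1. Stack: [1]
RETURN_VALUE → return 1.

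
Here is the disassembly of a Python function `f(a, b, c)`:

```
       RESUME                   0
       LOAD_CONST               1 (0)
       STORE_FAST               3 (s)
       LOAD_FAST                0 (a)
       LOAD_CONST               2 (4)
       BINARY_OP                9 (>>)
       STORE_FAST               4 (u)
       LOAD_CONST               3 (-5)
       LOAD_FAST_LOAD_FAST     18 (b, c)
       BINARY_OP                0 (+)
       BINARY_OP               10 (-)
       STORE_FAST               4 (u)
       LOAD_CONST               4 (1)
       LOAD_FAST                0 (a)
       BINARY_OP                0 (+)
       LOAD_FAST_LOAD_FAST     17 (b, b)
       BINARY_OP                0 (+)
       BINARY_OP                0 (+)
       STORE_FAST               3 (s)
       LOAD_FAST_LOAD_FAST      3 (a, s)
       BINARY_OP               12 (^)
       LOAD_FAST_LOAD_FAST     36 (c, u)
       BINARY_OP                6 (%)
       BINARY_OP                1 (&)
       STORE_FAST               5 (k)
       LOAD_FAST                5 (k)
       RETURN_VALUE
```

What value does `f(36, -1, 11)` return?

4

LOAD_CONST → push 0. Stack: [0]
STORE_FAST s → s=0. Stack: []
LOAD_FAST a → push 36. Stack: [36]
LOAD_CONST → push 4. Stack: [36, 4]
BINARY_OP >> → 36 >> 4 = 2. Stack: [2]
STORE_FAST u → u=2. Stack: []
LOAD_CONST → push -5. Stack: [-5]
LOAD_FAST_LOAD_FAST b,c → push -1,11. Stack: [-5, -1, 11]
BINARY_OP + → -1 + 11 = 10. Stack: [-5, 10]
BINARY_OP - → -5 - 10 = -15. Stack: [-15]
STORE_FAST u → u=-15. Stack: []
LOAD_CONST → push 1. Stack: [1]
LOAD_FAST a → push 36. Stack: [1, 36]
BINARY_OP + → 1 + 36 = 37. Stack: [37]
LOAD_FAST_LOAD_FAST b,b → push -1,-1. Stack: [37, -1, -1]
BINARY_OP + → -1 + -1 = -2. Stack: [37, -2]
BINARY_OP + → 37 + -2 = 35. Stack: [35]
STORE_FAST s → s=35. Stack: []
LOAD_FAST_LOAD_FAST a,s → push 36,35. Stack: [36, 35]
BINARY_OP ^ → 36 ^ 35 = 7. Stack: [7]
LOAD_FAST_LOAD_FAST c,u → push 11,-15. Stack: [7, 11, -15]
BINARY_OP % → 11 % -15 = -4. Stack: [7, -4]
BINARY_OP & → 7 & -4 = 4. Stack: [4]
STORE_FAST k → k=4. Stack: []
LOAD_FAST k → push 4. Stack: [4]
RETURN_VALUE → return 4.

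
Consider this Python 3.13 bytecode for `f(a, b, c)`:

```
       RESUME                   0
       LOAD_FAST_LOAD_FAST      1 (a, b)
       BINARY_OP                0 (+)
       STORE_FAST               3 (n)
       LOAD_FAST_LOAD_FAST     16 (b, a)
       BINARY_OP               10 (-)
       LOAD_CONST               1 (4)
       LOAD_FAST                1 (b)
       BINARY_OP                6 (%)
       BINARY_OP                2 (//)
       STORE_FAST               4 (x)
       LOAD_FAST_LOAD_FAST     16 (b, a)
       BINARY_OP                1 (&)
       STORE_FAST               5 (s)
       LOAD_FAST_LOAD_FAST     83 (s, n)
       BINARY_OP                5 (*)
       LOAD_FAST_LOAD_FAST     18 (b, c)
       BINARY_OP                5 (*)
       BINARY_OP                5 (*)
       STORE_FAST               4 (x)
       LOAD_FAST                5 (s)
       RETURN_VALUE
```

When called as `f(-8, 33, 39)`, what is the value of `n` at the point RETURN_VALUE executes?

25

LOAD_FAST_LOAD_FAST a,b → push -8,33. Stack: [-8, 33]
BINARY_OP + → -8 + 33 = 25. Stack: [25]
STORE_FAST n → n=25. Stack: []
LOAD_FAST_LOAD_FAST b,a → push 33,-8. Stack: [33, -8]
BINARY_OP - → 33 - -8 = 41. Stack: [41]
LOAD_CONST → push 4. Stack: [41, 4]
LOAD_FAST b → push 33. Stack: [41, 4, 33]
BINARY_OP % → 4 % 33 = 4. Stack: [41, 4]
BINARY_OP // → 41 // 4 = 10. Stack: [10]
STORE_FAST x → x=10. Stack: []
LOAD_FAST_LOAD_FAST b,a → push 33,-8. Stack: [33, -8]
BINARY_OP & → 33 & -8 = 32. Stack: [32]
STORE_FAST s → s=32. Stack: []
LOAD_FAST_LOAD_FAST s,n → push 32,25. Stack: [32, 25]
BINARY_OP * → 32 * 25 = 800. Stack: [800]
LOAD_FAST_LOAD_FAST b,c → push 33,39. Stack: [800, 33, 39]
BINARY_OP * → 33 * 39 = 1287. Stack: [800, 1287]
BINARY_OP * → 800 * 1287 = 1029600. Stack: [1029600]
STORE_FAST x → x=1029600. Stack: []
LOAD_FAST s → push 32. Stack: [32]
RETURN_VALUE → return 32.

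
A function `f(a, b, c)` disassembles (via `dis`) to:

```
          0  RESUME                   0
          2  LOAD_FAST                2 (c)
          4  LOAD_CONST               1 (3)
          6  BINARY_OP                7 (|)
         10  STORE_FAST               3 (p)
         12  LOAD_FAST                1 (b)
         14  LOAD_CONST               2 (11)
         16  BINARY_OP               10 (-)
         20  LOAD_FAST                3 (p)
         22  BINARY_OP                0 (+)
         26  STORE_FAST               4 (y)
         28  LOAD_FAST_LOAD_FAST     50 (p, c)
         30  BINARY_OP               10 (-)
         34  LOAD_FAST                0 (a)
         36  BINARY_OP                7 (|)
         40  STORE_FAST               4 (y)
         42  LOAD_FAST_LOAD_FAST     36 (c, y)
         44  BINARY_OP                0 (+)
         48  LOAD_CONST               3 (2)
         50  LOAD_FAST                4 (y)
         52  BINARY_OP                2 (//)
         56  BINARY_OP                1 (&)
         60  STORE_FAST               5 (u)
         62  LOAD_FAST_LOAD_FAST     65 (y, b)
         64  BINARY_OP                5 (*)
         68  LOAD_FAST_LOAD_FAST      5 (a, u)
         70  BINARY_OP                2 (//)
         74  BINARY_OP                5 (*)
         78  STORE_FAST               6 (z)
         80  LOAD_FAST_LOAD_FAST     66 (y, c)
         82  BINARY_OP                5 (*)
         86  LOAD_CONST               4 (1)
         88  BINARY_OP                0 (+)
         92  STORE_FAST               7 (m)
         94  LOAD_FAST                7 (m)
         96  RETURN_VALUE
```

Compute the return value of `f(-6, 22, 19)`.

LOAD_FAST c → push 19. Stack: [19]
LOAD_CONST → push 3. Stack: [19, 3]
BINARY_OP | → 19 | 3 = 19. Stack: [19]
STORE_FAST p → p=19. Stack: []
LOAD_FAST b → push 22. Stack: [22]
LOAD_CONST → push 11. Stack: [22, 11]
BINARY_OP - → 22 - 11 = 11. Stack: [11]
LOAD_FAST p → push 19. Stack: [11, 19]
BINARY_OP + → 11 + 19 = 30. Stack: [30]
STORE_FAST y → y=30. Stack: []
LOAD_FAST_LOAD_FAST p,c → push 19,19. Stack: [19, 19]
BINARY_OP - → 19 - 19 = 0. Stack: [0]
LOAD_FAST a → push -6. Stack: [0, -6]
BINARY_OP | → 0 | -6 = -6. Stack: [-6]
STORE_FAST y → y=-6. Stack: []
LOAD_FAST_LOAD_FAST c,y → push 19,-6. Stack: [19, -6]
BINARY_OP + → 19 + -6 = 13. Stack: [13]
LOAD_CONST → push 2. Stack: [13, 2]
LOAD_FAST y → push -6. Stack: [13, 2, -6]
BINARY_OP // → 2 // -6 = -1. Stack: [13, -1]
BINARY_OP & → 13 & -1 = 13. Stack: [13]
STORE_FAST u → u=13. Stack: []
LOAD_FAST_LOAD_FAST y,b → push -6,22. Stack: [-6, 22]
BINARY_OP * → -6 * 22 = -132. Stack: [-132]
LOAD_FAST_LOAD_FAST a,u → push -6,13. Stack: [-132, -6, 13]
BINARY_OP // → -6 // 13 = -1. Stack: [-132, -1]
BINARY_OP * → -132 * -1 = 132. Stack: [132]
STORE_FAST z → z=132. Stack: []
LOAD_FAST_LOAD_FAST y,c → push -6,19. Stack: [-6, 19]
BINARY_OP * → -6 * 19 = -114. Stack: [-114]
LOAD_CONST → push 1. Stack: [-114, 1]
BINARY_OP + → -114 + 1 = -113. Stack: [-113]
STORE_FAST m → m=-113. Stack: []
LOAD_FAST m → push -113. Stack: [-113]
RETURN_VALUE → return -113.

-113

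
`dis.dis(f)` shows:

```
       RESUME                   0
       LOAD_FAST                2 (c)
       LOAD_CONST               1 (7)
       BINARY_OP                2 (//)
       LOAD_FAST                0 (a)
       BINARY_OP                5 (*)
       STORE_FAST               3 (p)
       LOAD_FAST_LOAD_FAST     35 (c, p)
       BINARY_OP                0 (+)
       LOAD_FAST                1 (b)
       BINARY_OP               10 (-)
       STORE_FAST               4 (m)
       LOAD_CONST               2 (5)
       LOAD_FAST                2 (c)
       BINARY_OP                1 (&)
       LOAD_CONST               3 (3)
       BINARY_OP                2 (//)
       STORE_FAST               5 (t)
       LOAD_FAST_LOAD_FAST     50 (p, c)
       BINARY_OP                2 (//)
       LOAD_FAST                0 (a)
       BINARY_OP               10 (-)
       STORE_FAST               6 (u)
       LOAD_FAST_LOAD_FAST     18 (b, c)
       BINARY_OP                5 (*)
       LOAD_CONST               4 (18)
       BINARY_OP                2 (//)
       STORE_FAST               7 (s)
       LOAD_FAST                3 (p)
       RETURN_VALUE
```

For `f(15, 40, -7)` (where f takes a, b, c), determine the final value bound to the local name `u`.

-13

LOAD_FAST c → push -7. Stack: [-7]
LOAD_CONST → push 7. Stack: [-7, 7]
BINARY_OP // → -7 // 7 = -1. Stack: [-1]
LOAD_FAST a → push 15. Stack: [-1, 15]
BINARY_OP * → -1 * 15 = -15. Stack: [-15]
STORE_FAST p → p=-15. Stack: []
LOAD_FAST_LOAD_FAST c,p → push -7,-15. Stack: [-7, -15]
BINARY_OP + → -7 + -15 = -22. Stack: [-22]
LOAD_FAST b → push 40. Stack: [-22, 40]
BINARY_OP - → -22 - 40 = -62. Stack: [-62]
STORE_FAST m → m=-62. Stack: []
LOAD_CONST → push 5. Stack: [5]
LOAD_FAST c → push -7. Stack: [5, -7]
BINARY_OP & → 5 & -7 = 1. Stack: [1]
LOAD_CONST → push 3. Stack: [1, 3]
BINARY_OP // → 1 // 3 = 0. Stack: [0]
STORE_FAST t → t=0. Stack: []
LOAD_FAST_LOAD_FAST p,c → push -15,-7. Stack: [-15, -7]
BINARY_OP // → -15 // -7 = 2. Stack: [2]
LOAD_FAST a → push 15. Stack: [2, 15]
BINARY_OP - → 2 - 15 = -13. Stack: [-13]
STORE_FAST u → u=-13. Stack: []
LOAD_FAST_LOAD_FAST b,c → push 40,-7. Stack: [40, -7]
BINARY_OP * → 40 * -7 = -280. Stack: [-280]
LOAD_CONST → push 18. Stack: [-280, 18]
BINARY_OP // → -280 // 18 = -16. Stack: [-16]
STORE_FAST s → s=-16. Stack: []
LOAD_FAST p → push -15. Stack: [-15]
RETURN_VALUE → return -15.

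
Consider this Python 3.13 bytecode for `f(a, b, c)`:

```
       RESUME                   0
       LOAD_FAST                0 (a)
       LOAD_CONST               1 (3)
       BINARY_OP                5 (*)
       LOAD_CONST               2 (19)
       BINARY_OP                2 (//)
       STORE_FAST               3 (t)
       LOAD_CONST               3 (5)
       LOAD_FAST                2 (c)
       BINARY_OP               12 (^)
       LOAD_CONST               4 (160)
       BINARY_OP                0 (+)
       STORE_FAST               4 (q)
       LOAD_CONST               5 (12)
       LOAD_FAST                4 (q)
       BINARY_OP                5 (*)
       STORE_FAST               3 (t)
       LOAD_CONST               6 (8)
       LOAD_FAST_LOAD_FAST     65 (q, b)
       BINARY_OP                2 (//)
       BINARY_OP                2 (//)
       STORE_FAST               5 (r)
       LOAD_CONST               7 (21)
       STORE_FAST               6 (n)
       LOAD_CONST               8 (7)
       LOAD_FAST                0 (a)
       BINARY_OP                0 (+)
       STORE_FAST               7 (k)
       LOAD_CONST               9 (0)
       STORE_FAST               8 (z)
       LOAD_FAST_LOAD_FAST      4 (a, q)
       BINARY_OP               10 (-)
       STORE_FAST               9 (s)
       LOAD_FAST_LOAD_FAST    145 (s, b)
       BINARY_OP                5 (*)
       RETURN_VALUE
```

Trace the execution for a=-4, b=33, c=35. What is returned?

-6666

LOAD_FAST a → push -4. Stack: [-4]
LOAD_CONST → push 3. Stack: [-4, 3]
BINARY_OP * → -4 * 3 = -12. Stack: [-12]
LOAD_CONST → push 19. Stack: [-12, 19]
BINARY_OP // → -12 // 19 = -1. Stack: [-1]
STORE_FAST t → t=-1. Stack: []
LOAD_CONST → push 5. Stack: [5]
LOAD_FAST c → push 35. Stack: [5, 35]
BINARY_OP ^ → 5 ^ 35 = 38. Stack: [38]
LOAD_CONST → push 160. Stack: [38, 160]
BINARY_OP + → 38 + 160 = 198. Stack: [198]
STORE_FAST q → q=198. Stack: []
LOAD_CONST → push 12. Stack: [12]
LOAD_FAST q → push 198. Stack: [12, 198]
BINARY_OP * → 12 * 198 = 2376. Stack: [2376]
STORE_FAST t → t=2376. Stack: []
LOAD_CONST → push 8. Stack: [8]
LOAD_FAST_LOAD_FAST q,b → push 198,33. Stack: [8, 198, 33]
BINARY_OP // → 198 // 33 = 6. Stack: [8, 6]
BINARY_OP // → 8 // 6 = 1. Stack: [1]
STORE_FAST r → r=1. Stack: []
LOAD_CONST → push 21. Stack: [21]
STORE_FAST n → n=21. Stack: []
LOAD_CONST → push 7. Stack: [7]
LOAD_FAST a → push -4. Stack: [7, -4]
BINARY_OP + → 7 + -4 = 3. Stack: [3]
STORE_FAST k → k=3. Stack: []
LOAD_CONST → push 0. Stack: [0]
STORE_FAST z → z=0. Stack: []
LOAD_FAST_LOAD_FAST a,q → push -4,198. Stack: [-4, 198]
BINARY_OP - → -4 - 198 = -202. Stack: [-202]
STORE_FAST s → s=-202. Stack: []
LOAD_FAST_LOAD_FAST s,b → push -202,33. Stack: [-202, 33]
BINARY_OP * → -202 * 33 = -6666. Stack: [-6666]
RETURN_VALUE → return -6666.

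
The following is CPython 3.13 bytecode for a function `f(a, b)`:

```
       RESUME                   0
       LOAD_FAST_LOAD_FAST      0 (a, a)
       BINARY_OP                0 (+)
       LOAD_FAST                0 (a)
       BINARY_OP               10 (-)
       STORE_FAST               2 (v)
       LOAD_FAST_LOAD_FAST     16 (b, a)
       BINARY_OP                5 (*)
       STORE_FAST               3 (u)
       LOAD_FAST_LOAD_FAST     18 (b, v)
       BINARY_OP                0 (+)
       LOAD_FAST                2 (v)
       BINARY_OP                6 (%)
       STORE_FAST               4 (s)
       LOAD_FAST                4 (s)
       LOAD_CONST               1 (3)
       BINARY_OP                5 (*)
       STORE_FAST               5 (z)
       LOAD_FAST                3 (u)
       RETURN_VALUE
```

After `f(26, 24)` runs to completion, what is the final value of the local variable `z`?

LOAD_FAST_LOAD_FAST a,a → push 26,26. Stack: [26, 26]
BINARY_OP + → 26 + 26 = 52. Stack: [52]
LOAD_FAST a → push 26. Stack: [52, 26]
BINARY_OP - → 52 - 26 = 26. Stack: [26]
STORE_FAST v → v=26. Stack: []
LOAD_FAST_LOAD_FAST b,a → push 24,26. Stack: [24, 26]
BINARY_OP * → 24 * 26 = 624. Stack: [624]
STORE_FAST u → u=624. Stack: []
LOAD_FAST_LOAD_FAST b,v → push 24,26. Stack: [24, 26]
BINARY_OP + → 24 + 26 = 50. Stack: [50]
LOAD_FAST v → push 26. Stack: [50, 26]
BINARY_OP % → 50 % 26 = 24. Stack: [24]
STORE_FAST s → s=24. Stack: []
LOAD_FAST s → push 24. Stack: [24]
LOAD_CONST → push 3. Stack: [24, 3]
BINARY_OP * → 24 * 3 = 72. Stack: [72]
STORE_FAST z → z=72. Stack: []
LOAD_FAST u → push 624. Stack: [624]
RETURN_VALUE → return 624.

72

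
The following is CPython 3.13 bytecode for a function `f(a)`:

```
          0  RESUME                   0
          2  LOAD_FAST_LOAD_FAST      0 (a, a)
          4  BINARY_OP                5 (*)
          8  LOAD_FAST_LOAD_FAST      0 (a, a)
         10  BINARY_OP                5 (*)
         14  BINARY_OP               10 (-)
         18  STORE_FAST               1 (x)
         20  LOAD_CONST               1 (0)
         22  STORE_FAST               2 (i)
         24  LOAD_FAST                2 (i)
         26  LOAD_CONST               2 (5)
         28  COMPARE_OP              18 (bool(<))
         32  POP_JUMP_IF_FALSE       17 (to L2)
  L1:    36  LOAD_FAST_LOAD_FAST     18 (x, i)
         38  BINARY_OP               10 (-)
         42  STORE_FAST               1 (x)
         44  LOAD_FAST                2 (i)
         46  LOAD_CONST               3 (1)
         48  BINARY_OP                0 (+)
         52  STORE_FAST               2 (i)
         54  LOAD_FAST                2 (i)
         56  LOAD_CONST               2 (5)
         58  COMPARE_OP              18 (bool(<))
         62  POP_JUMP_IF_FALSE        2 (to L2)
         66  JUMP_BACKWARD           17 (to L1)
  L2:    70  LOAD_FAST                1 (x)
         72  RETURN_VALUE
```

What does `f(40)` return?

LOAD_FAST_LOAD_FAST a,a → push 40,40
BINARY_OP * → 40 * 40 = 1600
LOAD_FAST_LOAD_FAST a,a → push 40,40
BINARY_OP * → 40 * 40 = 1600
BINARY_OP - → 1600 - 1600 = 0
STORE_FAST x → x=0
LOAD_CONST → push 0
STORE_FAST i → i=0
LOAD_FAST i → push 0
LOAD_CONST → push 5
COMPARE_OP bool(<) → 0 vs 5 = True
POP_JUMP_IF_FALSE → pop True; no jump
LOAD_FAST_LOAD_FAST x,i → push 0,0
BINARY_OP - → 0 - 0 = 0
STORE_FAST x → x=0
LOAD_FAST i → push 0
LOAD_CONST → push 1
BINARY_OP + → 0 + 1 = 1
STORE_FAST i → i=1
LOAD_FAST i → push 1
LOAD_CONST → push 5
COMPARE_OP bool(<) → 1 vs 5 = True
POP_JUMP_IF_FALSE → pop True; no jump
LOAD_FAST_LOAD_FAST x,i → push 0,1
BINARY_OP - → 0 - 1 = -1
STORE_FAST x → x=-1
LOAD_FAST i → push 1
LOAD_CONST → push 1
BINARY_OP + → 1 + 1 = 2
STORE_FAST i → i=2
LOAD_FAST i → push 2
LOAD_CONST → push 5
COMPARE_OP bool(<) → 2 vs 5 = True
POP_JUMP_IF_FALSE → pop True; no jump
LOAD_FAST_LOAD_FAST x,i → push -1,2
BINARY_OP - → -1 - 2 = -3
STORE_FAST x → x=-3
LOAD_FAST i → push 2
LOAD_CONST → push 1
BINARY_OP + → 2 + 1 = 3
STORE_FAST i → i=3
LOAD_FAST i → push 3
LOAD_CONST → push 5
COMPARE_OP bool(<) → 3 vs 5 = True
POP_JUMP_IF_FALSE → pop True; no jump
LOAD_FAST_LOAD_FAST x,i → push -3,3
BINARY_OP - → -3 - 3 = -6
STORE_FAST x → x=-6
LOAD_FAST i → push 3
LOAD_CONST → push 1
BINARY_OP + → 3 + 1 = 4
STORE_FAST i → i=4
LOAD_FAST i → push 4
LOAD_CONST → push 5
COMPARE_OP bool(<) → 4 vs 5 = True
POP_JUMP_IF_FALSE → pop True; no jump
LOAD_FAST_LOAD_FAST x,i → push -6,4
BINARY_OP - → -6 - 4 = -10
STORE_FAST x → x=-10
LOAD_FAST i → push 4
LOAD_CONST → push 1
BINARY_OP + → 4 + 1 = 5
STORE_FAST i → i=5
LOAD_FAST i → push 5
LOAD_CONST → push 5
COMPARE_OP bool(<) → 5 vs 5 = False
POP_JUMP_IF_FALSE → pop False; jump
LOAD_FAST x → push -10
RETURN_VALUE → return -10.

-10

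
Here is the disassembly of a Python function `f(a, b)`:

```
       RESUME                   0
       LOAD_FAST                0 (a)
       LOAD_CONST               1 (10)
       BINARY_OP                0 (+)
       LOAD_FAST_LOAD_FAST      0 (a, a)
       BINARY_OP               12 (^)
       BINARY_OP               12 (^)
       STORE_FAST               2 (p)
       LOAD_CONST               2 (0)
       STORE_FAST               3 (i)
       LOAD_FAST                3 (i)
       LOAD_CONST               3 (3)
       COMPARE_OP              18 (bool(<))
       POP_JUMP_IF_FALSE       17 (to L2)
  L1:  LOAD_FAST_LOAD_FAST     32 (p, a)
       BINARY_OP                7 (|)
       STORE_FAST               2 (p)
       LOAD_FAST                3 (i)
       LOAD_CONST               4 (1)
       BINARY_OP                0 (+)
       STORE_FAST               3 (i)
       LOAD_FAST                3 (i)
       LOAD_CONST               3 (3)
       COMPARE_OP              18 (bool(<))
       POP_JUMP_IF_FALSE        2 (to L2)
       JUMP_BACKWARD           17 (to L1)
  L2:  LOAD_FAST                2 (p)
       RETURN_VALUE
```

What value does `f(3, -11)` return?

LOAD_FAST a → push 3. Stack: [3]
LOAD_CONST → push 10. Stack: [3, 10]
BINARY_OP + → 3 + 10 = 13. Stack: [13]
LOAD_FAST_LOAD_FAST a,a → push 3,3. Stack: [13, 3, 3]
BINARY_OP ^ → 3 ^ 3 = 0. Stack: [13, 0]
BINARY_OP ^ → 13 ^ 0 = 13. Stack: [13]
STORE_FAST p → p=13. Stack: []
LOAD_CONST → push 0. Stack: [0]
STORE_FAST i → i=0. Stack: []
LOAD_FAST i → push 0. Stack: [0]
LOAD_CONST → push 3. Stack: [0, 3]
COMPARE_OP bool(<) → 0 vs 3 = True. Stack: [True]
POP_JUMP_IF_FALSE → pop True; no jump. Stack: []
LOAD_FAST_LOAD_FAST p,a → push 13,3. Stack: [13, 3]
BINARY_OP | → 13 | 3 = 15. Stack: [15]
STORE_FAST p → p=15. Stack: []
LOAD_FAST i → push 0. Stack: [0]
LOAD_CONST → push 1. Stack: [0, 1]
BINARY_OP + → 0 + 1 = 1. Stack: [1]
STORE_FAST i → i=1. Stack: []
LOAD_FAST i → push 1. Stack: [1]
LOAD_CONST → push 3. Stack: [1, 3]
COMPARE_OP bool(<) → 1 vs 3 = True. Stack: [True]
POP_JUMP_IF_FALSE → pop True; no jump. Stack: []
LOAD_FAST_LOAD_FAST p,a → push 15,3. Stack: [15, 3]
BINARY_OP | → 15 | 3 = 15. Stack: [15]
STORE_FAST p → p=15. Stack: []
LOAD_FAST i → push 1. Stack: [1]
LOAD_CONST → push 1. Stack: [1, 1]
BINARY_OP + → 1 + 1 = 2. Stack: [2]
STORE_FAST i → i=2. Stack: []
LOAD_FAST i → push 2. Stack: [2]
LOAD_CONST → push 3. Stack: [2, 3]
COMPARE_OP bool(<) → 2 vs 3 = True. Stack: [True]
POP_JUMP_IF_FALSE → pop True; no jump. Stack: []
LOAD_FAST_LOAD_FAST p,a → push 15,3. Stack: [15, 3]
BINARY_OP | → 15 | 3 = 15. Stack: [15]
STORE_FAST p → p=15. Stack: []
LOAD_FAST i → push 2. Stack: [2]
LOAD_CONST → push 1. Stack: [2, 1]
BINARY_OP + → 2 + 1 = 3. Stack: [3]
STORE_FAST i → i=3. Stack: []
LOAD_FAST i → push 3. Stack: [3]
LOAD_CONST → push 3. Stack: [3, 3]
COMPARE_OP bool(<) → 3 vs 3 = False. Stack: [False]
POP_JUMP_IF_FALSE → pop False; jump. Stack: []
LOAD_FAST p → push 15. Stack: [15]
RETURN_VALUE → return 15.

15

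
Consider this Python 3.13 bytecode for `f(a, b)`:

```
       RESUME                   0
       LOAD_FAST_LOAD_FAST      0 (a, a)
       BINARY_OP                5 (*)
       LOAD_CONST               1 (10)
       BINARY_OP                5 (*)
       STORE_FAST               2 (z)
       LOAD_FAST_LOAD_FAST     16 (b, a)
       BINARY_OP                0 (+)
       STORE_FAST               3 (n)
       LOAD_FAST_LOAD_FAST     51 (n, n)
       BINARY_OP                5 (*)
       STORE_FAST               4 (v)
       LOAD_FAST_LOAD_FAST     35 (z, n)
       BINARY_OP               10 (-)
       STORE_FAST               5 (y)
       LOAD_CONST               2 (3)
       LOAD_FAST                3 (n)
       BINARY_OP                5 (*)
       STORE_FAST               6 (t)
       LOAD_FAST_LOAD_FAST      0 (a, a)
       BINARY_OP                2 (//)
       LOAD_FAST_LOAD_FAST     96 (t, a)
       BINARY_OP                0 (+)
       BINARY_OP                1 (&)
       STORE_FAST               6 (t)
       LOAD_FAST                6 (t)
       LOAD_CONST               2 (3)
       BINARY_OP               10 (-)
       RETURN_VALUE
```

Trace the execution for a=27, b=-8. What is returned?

-3

LOAD_FAST_LOAD_FAST a,a → push 27,27. Stack: [27, 27]
BINARY_OP * → 27 * 27 = 729. Stack: [729]
LOAD_CONST → push 10. Stack: [729, 10]
BINARY_OP * → 729 * 10 = 7290. Stack: [7290]
STORE_FAST z → z=7290. Stack: []
LOAD_FAST_LOAD_FAST b,a → push -8,27. Stack: [-8, 27]
BINARY_OP + → -8 + 27 = 19. Stack: [19]
STORE_FAST n → n=19. Stack: []
LOAD_FAST_LOAD_FAST n,n → push 19,19. Stack: [19, 19]
BINARY_OP * → 19 * 19 = 361. Stack: [361]
STORE_FAST v → v=361. Stack: []
LOAD_FAST_LOAD_FAST z,n → push 7290,19. Stack: [7290, 19]
BINARY_OP - → 7290 - 19 = 7271. Stack: [7271]
STORE_FAST y → y=7271. Stack: []
LOAD_CONST → push 3. Stack: [3]
LOAD_FAST n → push 19. Stack: [3, 19]
BINARY_OP * → 3 * 19 = 57. Stack: [57]
STORE_FAST t → t=57. Stack: []
LOAD_FAST_LOAD_FAST a,a → push 27,27. Stack: [27, 27]
BINARY_OP // → 27 // 27 = 1. Stack: [1]
LOAD_FAST_LOAD_FAST t,a → push 57,27. Stack: [1, 57, 27]
BINARY_OP + → 57 + 27 = 84. Stack: [1, 84]
BINARY_OP & → 1 & 84 = 0. Stack: [0]
STORE_FAST t → t=0. Stack: []
LOAD_FAST t → push 0. Stack: [0]
LOAD_CONST → push 3. Stack: [0, 3]
BINARY_OP - → 0 - 3 = -3. Stack: [-3]
RETURN_VALUE → return -3.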